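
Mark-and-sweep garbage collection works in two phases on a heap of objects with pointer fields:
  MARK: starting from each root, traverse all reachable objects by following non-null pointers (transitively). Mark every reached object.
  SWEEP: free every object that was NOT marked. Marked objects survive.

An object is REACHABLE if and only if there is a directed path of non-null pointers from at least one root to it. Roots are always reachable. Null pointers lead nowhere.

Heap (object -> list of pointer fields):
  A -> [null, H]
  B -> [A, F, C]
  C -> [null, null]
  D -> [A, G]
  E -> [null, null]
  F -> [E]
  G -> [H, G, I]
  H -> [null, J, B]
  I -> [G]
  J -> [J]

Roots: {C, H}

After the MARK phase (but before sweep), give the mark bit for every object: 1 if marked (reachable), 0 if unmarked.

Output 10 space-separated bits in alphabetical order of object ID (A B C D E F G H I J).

Roots: C H
Mark C: refs=null null, marked=C
Mark H: refs=null J B, marked=C H
Mark J: refs=J, marked=C H J
Mark B: refs=A F C, marked=B C H J
Mark A: refs=null H, marked=A B C H J
Mark F: refs=E, marked=A B C F H J
Mark E: refs=null null, marked=A B C E F H J
Unmarked (collected): D G I

Answer: 1 1 1 0 1 1 0 1 0 1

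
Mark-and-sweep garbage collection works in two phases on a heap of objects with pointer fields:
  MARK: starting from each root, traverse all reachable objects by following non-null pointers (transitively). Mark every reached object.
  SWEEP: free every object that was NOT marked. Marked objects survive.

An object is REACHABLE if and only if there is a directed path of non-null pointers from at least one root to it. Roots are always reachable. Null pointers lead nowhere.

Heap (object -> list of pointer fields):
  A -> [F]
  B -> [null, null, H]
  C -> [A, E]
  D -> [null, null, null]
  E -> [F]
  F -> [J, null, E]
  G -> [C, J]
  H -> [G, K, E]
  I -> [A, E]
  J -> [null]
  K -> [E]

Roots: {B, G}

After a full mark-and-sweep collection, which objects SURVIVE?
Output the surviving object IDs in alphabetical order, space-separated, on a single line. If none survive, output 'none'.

Roots: B G
Mark B: refs=null null H, marked=B
Mark G: refs=C J, marked=B G
Mark H: refs=G K E, marked=B G H
Mark C: refs=A E, marked=B C G H
Mark J: refs=null, marked=B C G H J
Mark K: refs=E, marked=B C G H J K
Mark E: refs=F, marked=B C E G H J K
Mark A: refs=F, marked=A B C E G H J K
Mark F: refs=J null E, marked=A B C E F G H J K
Unmarked (collected): D I

Answer: A B C E F G H J K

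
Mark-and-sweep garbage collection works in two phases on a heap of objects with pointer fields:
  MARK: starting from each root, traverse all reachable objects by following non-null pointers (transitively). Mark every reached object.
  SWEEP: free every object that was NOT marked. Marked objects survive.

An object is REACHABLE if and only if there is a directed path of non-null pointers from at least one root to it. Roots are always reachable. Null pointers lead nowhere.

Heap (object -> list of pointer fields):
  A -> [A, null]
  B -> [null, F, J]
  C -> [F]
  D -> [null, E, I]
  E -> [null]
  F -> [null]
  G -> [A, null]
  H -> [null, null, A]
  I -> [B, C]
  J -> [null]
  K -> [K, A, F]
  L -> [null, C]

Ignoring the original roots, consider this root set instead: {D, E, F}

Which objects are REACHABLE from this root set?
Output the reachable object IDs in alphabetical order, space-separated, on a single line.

Answer: B C D E F I J

Derivation:
Roots: D E F
Mark D: refs=null E I, marked=D
Mark E: refs=null, marked=D E
Mark F: refs=null, marked=D E F
Mark I: refs=B C, marked=D E F I
Mark B: refs=null F J, marked=B D E F I
Mark C: refs=F, marked=B C D E F I
Mark J: refs=null, marked=B C D E F I J
Unmarked (collected): A G H K L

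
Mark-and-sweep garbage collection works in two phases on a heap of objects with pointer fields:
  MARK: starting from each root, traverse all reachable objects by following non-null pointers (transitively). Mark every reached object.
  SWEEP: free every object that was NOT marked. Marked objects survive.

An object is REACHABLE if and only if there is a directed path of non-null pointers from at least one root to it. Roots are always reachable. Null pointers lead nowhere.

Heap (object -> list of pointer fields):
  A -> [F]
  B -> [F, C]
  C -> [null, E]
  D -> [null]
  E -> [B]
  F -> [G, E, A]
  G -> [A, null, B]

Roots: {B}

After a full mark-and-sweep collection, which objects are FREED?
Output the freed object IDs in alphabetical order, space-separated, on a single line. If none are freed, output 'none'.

Answer: D

Derivation:
Roots: B
Mark B: refs=F C, marked=B
Mark F: refs=G E A, marked=B F
Mark C: refs=null E, marked=B C F
Mark G: refs=A null B, marked=B C F G
Mark E: refs=B, marked=B C E F G
Mark A: refs=F, marked=A B C E F G
Unmarked (collected): D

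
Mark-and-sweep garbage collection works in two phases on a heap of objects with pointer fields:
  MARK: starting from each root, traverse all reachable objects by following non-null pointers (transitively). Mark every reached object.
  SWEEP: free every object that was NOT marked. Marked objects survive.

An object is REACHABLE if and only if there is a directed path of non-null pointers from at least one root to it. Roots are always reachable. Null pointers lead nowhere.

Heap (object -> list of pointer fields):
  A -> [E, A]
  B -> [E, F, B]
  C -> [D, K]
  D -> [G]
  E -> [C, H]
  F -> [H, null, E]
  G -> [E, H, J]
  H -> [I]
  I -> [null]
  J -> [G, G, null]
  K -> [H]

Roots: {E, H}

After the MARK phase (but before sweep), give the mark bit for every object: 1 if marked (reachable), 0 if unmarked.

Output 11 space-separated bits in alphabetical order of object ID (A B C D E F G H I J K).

Answer: 0 0 1 1 1 0 1 1 1 1 1

Derivation:
Roots: E H
Mark E: refs=C H, marked=E
Mark H: refs=I, marked=E H
Mark C: refs=D K, marked=C E H
Mark I: refs=null, marked=C E H I
Mark D: refs=G, marked=C D E H I
Mark K: refs=H, marked=C D E H I K
Mark G: refs=E H J, marked=C D E G H I K
Mark J: refs=G G null, marked=C D E G H I J K
Unmarked (collected): A B F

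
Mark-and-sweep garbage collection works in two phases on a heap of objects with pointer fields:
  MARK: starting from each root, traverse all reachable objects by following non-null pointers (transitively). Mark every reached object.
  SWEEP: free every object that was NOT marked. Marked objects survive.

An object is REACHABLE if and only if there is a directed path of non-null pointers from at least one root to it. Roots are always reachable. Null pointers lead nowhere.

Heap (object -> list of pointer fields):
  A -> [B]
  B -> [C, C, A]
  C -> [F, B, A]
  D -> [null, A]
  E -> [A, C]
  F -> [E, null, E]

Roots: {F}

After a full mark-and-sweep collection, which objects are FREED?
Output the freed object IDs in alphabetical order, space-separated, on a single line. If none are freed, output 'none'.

Answer: D

Derivation:
Roots: F
Mark F: refs=E null E, marked=F
Mark E: refs=A C, marked=E F
Mark A: refs=B, marked=A E F
Mark C: refs=F B A, marked=A C E F
Mark B: refs=C C A, marked=A B C E F
Unmarked (collected): D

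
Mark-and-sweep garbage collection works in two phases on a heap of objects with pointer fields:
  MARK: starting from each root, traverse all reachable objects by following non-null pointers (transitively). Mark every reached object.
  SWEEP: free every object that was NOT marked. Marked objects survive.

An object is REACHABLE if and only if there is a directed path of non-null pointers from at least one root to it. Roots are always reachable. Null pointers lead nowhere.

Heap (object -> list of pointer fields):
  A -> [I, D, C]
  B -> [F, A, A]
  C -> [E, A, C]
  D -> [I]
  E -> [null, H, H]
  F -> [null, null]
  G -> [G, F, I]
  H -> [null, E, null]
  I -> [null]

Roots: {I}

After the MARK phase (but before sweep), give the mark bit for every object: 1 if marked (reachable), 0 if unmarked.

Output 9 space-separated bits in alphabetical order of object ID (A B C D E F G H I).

Answer: 0 0 0 0 0 0 0 0 1

Derivation:
Roots: I
Mark I: refs=null, marked=I
Unmarked (collected): A B C D E F G H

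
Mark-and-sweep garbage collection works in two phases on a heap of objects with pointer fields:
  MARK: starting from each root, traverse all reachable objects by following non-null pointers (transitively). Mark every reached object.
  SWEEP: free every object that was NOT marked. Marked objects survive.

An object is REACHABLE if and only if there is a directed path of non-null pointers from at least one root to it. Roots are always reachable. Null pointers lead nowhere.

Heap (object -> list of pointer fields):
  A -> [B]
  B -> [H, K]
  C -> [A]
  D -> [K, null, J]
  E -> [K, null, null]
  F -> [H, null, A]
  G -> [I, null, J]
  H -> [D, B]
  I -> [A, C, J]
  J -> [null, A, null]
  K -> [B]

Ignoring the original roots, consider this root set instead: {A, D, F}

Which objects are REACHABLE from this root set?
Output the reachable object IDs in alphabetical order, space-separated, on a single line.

Answer: A B D F H J K

Derivation:
Roots: A D F
Mark A: refs=B, marked=A
Mark D: refs=K null J, marked=A D
Mark F: refs=H null A, marked=A D F
Mark B: refs=H K, marked=A B D F
Mark K: refs=B, marked=A B D F K
Mark J: refs=null A null, marked=A B D F J K
Mark H: refs=D B, marked=A B D F H J K
Unmarked (collected): C E G I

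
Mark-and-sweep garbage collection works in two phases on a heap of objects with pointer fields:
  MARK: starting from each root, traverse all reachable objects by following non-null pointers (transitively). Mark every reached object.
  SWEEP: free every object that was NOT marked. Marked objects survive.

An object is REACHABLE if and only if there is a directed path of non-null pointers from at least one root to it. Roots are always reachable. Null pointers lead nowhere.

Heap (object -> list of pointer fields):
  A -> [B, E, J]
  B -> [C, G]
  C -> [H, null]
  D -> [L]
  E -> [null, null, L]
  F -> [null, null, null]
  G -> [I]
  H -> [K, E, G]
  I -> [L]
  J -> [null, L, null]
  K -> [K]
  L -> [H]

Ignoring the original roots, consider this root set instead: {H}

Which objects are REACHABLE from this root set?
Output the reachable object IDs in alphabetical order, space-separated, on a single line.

Roots: H
Mark H: refs=K E G, marked=H
Mark K: refs=K, marked=H K
Mark E: refs=null null L, marked=E H K
Mark G: refs=I, marked=E G H K
Mark L: refs=H, marked=E G H K L
Mark I: refs=L, marked=E G H I K L
Unmarked (collected): A B C D F J

Answer: E G H I K L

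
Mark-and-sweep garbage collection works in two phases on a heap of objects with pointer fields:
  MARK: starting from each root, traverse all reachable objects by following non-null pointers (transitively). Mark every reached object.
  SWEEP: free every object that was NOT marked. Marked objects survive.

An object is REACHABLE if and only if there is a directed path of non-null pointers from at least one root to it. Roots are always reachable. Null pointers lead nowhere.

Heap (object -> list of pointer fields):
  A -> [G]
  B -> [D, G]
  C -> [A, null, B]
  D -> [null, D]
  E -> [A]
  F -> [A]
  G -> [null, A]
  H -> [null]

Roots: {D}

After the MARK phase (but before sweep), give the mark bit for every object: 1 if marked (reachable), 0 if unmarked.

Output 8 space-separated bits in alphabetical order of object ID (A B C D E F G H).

Answer: 0 0 0 1 0 0 0 0

Derivation:
Roots: D
Mark D: refs=null D, marked=D
Unmarked (collected): A B C E F G H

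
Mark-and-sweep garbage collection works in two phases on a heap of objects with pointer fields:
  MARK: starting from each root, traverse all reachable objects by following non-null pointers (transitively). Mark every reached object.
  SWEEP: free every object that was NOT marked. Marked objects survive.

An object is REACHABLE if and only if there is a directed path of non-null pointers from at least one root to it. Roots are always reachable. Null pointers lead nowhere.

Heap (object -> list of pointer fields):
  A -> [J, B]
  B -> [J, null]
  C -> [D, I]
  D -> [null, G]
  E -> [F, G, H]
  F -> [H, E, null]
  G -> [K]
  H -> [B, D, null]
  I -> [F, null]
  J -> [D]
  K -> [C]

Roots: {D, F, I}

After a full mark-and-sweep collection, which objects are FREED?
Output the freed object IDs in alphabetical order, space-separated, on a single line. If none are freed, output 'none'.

Answer: A

Derivation:
Roots: D F I
Mark D: refs=null G, marked=D
Mark F: refs=H E null, marked=D F
Mark I: refs=F null, marked=D F I
Mark G: refs=K, marked=D F G I
Mark H: refs=B D null, marked=D F G H I
Mark E: refs=F G H, marked=D E F G H I
Mark K: refs=C, marked=D E F G H I K
Mark B: refs=J null, marked=B D E F G H I K
Mark C: refs=D I, marked=B C D E F G H I K
Mark J: refs=D, marked=B C D E F G H I J K
Unmarked (collected): A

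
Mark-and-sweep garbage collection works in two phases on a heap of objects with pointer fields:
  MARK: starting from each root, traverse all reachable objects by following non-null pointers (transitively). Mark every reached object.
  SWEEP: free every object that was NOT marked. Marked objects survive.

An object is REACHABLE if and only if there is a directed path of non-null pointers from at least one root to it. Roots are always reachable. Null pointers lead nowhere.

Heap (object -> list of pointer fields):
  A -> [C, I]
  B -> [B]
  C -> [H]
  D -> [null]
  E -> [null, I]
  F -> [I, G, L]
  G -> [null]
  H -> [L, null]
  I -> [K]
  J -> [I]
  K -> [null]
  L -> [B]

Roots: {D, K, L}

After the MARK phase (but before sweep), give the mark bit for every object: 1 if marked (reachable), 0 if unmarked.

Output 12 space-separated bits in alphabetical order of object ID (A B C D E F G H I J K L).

Answer: 0 1 0 1 0 0 0 0 0 0 1 1

Derivation:
Roots: D K L
Mark D: refs=null, marked=D
Mark K: refs=null, marked=D K
Mark L: refs=B, marked=D K L
Mark B: refs=B, marked=B D K L
Unmarked (collected): A C E F G H I J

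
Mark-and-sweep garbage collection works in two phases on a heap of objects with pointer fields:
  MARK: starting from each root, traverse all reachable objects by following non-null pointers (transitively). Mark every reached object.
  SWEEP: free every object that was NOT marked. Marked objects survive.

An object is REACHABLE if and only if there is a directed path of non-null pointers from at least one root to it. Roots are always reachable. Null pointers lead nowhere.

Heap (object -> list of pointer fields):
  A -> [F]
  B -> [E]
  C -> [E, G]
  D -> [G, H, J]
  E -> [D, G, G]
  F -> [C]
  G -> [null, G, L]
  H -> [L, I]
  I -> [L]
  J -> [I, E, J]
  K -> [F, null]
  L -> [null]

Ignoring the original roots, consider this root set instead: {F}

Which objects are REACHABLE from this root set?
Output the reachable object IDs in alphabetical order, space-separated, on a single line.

Answer: C D E F G H I J L

Derivation:
Roots: F
Mark F: refs=C, marked=F
Mark C: refs=E G, marked=C F
Mark E: refs=D G G, marked=C E F
Mark G: refs=null G L, marked=C E F G
Mark D: refs=G H J, marked=C D E F G
Mark L: refs=null, marked=C D E F G L
Mark H: refs=L I, marked=C D E F G H L
Mark J: refs=I E J, marked=C D E F G H J L
Mark I: refs=L, marked=C D E F G H I J L
Unmarked (collected): A B K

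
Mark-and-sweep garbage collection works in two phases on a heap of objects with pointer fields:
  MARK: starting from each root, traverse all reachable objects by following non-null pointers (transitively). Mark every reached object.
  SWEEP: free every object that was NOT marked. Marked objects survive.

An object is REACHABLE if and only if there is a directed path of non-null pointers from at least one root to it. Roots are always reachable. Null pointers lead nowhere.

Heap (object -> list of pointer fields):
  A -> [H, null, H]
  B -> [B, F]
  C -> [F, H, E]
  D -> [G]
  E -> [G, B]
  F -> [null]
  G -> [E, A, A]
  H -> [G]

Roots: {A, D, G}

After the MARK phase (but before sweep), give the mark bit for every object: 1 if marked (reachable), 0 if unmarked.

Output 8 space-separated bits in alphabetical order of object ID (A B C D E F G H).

Answer: 1 1 0 1 1 1 1 1

Derivation:
Roots: A D G
Mark A: refs=H null H, marked=A
Mark D: refs=G, marked=A D
Mark G: refs=E A A, marked=A D G
Mark H: refs=G, marked=A D G H
Mark E: refs=G B, marked=A D E G H
Mark B: refs=B F, marked=A B D E G H
Mark F: refs=null, marked=A B D E F G H
Unmarked (collected): C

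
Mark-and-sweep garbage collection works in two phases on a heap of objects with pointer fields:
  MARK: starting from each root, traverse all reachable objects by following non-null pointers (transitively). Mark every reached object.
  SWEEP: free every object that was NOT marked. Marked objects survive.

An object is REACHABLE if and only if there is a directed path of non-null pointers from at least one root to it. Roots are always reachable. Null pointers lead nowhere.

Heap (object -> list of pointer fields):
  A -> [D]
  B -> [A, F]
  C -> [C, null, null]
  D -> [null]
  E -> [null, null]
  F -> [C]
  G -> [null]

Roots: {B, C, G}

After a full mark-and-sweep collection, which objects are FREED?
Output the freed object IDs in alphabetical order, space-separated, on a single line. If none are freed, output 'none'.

Roots: B C G
Mark B: refs=A F, marked=B
Mark C: refs=C null null, marked=B C
Mark G: refs=null, marked=B C G
Mark A: refs=D, marked=A B C G
Mark F: refs=C, marked=A B C F G
Mark D: refs=null, marked=A B C D F G
Unmarked (collected): E

Answer: E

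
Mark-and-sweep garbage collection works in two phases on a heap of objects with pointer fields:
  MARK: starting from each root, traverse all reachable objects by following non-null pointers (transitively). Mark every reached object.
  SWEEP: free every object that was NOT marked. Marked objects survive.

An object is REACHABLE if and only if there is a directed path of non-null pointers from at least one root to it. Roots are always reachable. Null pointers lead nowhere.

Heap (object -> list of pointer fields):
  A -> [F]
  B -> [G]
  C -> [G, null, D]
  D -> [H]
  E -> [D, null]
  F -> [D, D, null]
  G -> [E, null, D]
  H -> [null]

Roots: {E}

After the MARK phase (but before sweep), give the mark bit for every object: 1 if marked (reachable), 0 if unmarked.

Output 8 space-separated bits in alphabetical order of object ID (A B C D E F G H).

Roots: E
Mark E: refs=D null, marked=E
Mark D: refs=H, marked=D E
Mark H: refs=null, marked=D E H
Unmarked (collected): A B C F G

Answer: 0 0 0 1 1 0 0 1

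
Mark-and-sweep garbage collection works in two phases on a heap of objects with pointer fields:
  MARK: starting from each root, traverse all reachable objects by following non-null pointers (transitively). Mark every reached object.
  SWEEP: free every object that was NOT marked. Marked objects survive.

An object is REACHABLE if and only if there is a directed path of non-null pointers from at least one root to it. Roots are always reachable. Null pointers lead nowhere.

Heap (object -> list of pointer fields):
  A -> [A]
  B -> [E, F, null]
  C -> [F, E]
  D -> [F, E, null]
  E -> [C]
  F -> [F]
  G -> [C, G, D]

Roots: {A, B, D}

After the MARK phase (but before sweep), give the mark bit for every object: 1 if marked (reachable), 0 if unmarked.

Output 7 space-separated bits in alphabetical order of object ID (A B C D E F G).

Answer: 1 1 1 1 1 1 0

Derivation:
Roots: A B D
Mark A: refs=A, marked=A
Mark B: refs=E F null, marked=A B
Mark D: refs=F E null, marked=A B D
Mark E: refs=C, marked=A B D E
Mark F: refs=F, marked=A B D E F
Mark C: refs=F E, marked=A B C D E F
Unmarked (collected): G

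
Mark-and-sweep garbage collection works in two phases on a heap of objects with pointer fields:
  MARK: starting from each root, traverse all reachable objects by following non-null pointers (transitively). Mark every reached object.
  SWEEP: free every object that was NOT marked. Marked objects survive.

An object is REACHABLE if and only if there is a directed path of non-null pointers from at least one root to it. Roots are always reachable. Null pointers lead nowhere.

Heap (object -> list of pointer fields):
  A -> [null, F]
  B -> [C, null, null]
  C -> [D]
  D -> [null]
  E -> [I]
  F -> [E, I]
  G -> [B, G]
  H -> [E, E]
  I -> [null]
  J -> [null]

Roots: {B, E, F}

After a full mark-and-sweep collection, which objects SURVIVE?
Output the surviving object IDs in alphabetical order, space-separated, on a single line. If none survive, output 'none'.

Roots: B E F
Mark B: refs=C null null, marked=B
Mark E: refs=I, marked=B E
Mark F: refs=E I, marked=B E F
Mark C: refs=D, marked=B C E F
Mark I: refs=null, marked=B C E F I
Mark D: refs=null, marked=B C D E F I
Unmarked (collected): A G H J

Answer: B C D E F I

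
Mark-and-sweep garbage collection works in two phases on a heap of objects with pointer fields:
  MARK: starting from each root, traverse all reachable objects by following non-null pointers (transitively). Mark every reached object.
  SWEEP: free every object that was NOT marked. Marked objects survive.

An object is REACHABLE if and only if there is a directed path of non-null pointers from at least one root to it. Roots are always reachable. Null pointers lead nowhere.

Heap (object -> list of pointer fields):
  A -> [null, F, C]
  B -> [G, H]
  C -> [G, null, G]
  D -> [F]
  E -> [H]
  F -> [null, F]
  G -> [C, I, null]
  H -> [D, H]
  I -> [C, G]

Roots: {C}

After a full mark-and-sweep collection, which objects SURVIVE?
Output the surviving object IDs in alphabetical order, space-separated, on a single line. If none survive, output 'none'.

Answer: C G I

Derivation:
Roots: C
Mark C: refs=G null G, marked=C
Mark G: refs=C I null, marked=C G
Mark I: refs=C G, marked=C G I
Unmarked (collected): A B D E F H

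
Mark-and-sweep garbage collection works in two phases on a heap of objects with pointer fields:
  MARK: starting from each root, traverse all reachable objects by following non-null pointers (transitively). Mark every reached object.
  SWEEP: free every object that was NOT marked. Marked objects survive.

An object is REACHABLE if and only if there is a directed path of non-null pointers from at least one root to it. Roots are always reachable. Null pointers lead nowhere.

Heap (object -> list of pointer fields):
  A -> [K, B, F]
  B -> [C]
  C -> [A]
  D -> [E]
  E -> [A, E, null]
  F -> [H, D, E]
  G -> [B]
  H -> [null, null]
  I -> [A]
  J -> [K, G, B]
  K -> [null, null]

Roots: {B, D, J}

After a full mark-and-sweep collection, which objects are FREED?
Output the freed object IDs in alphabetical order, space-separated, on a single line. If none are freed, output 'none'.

Answer: I

Derivation:
Roots: B D J
Mark B: refs=C, marked=B
Mark D: refs=E, marked=B D
Mark J: refs=K G B, marked=B D J
Mark C: refs=A, marked=B C D J
Mark E: refs=A E null, marked=B C D E J
Mark K: refs=null null, marked=B C D E J K
Mark G: refs=B, marked=B C D E G J K
Mark A: refs=K B F, marked=A B C D E G J K
Mark F: refs=H D E, marked=A B C D E F G J K
Mark H: refs=null null, marked=A B C D E F G H J K
Unmarked (collected): I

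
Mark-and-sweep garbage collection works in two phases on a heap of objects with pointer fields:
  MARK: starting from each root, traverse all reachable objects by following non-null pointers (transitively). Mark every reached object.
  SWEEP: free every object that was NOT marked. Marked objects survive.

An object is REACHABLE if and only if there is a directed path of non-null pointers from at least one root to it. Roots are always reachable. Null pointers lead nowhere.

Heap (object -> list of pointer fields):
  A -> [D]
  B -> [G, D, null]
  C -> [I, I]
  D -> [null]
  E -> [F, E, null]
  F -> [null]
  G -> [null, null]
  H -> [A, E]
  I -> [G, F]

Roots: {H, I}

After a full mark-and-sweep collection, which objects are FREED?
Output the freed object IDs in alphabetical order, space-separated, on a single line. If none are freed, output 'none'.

Roots: H I
Mark H: refs=A E, marked=H
Mark I: refs=G F, marked=H I
Mark A: refs=D, marked=A H I
Mark E: refs=F E null, marked=A E H I
Mark G: refs=null null, marked=A E G H I
Mark F: refs=null, marked=A E F G H I
Mark D: refs=null, marked=A D E F G H I
Unmarked (collected): B C

Answer: B C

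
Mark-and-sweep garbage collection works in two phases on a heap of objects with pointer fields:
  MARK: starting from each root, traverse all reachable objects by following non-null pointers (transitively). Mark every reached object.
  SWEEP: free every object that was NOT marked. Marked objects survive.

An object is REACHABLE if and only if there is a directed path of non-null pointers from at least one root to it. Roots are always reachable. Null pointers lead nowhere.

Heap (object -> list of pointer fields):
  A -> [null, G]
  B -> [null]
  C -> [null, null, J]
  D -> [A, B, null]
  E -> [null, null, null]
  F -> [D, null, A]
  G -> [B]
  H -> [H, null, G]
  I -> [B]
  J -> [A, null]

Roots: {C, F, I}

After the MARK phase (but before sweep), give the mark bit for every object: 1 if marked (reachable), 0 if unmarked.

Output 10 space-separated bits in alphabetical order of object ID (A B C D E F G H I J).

Answer: 1 1 1 1 0 1 1 0 1 1

Derivation:
Roots: C F I
Mark C: refs=null null J, marked=C
Mark F: refs=D null A, marked=C F
Mark I: refs=B, marked=C F I
Mark J: refs=A null, marked=C F I J
Mark D: refs=A B null, marked=C D F I J
Mark A: refs=null G, marked=A C D F I J
Mark B: refs=null, marked=A B C D F I J
Mark G: refs=B, marked=A B C D F G I J
Unmarked (collected): E H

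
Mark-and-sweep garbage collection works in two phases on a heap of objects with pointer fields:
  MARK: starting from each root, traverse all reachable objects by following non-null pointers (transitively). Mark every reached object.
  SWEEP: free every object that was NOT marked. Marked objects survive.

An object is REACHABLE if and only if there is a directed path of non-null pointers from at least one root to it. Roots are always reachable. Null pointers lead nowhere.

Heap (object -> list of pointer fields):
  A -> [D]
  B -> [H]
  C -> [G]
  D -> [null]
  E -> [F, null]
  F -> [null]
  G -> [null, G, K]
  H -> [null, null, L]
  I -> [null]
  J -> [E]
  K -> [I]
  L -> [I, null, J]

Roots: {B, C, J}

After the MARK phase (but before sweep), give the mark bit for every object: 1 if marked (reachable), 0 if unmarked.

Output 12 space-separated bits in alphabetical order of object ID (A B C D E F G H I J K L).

Roots: B C J
Mark B: refs=H, marked=B
Mark C: refs=G, marked=B C
Mark J: refs=E, marked=B C J
Mark H: refs=null null L, marked=B C H J
Mark G: refs=null G K, marked=B C G H J
Mark E: refs=F null, marked=B C E G H J
Mark L: refs=I null J, marked=B C E G H J L
Mark K: refs=I, marked=B C E G H J K L
Mark F: refs=null, marked=B C E F G H J K L
Mark I: refs=null, marked=B C E F G H I J K L
Unmarked (collected): A D

Answer: 0 1 1 0 1 1 1 1 1 1 1 1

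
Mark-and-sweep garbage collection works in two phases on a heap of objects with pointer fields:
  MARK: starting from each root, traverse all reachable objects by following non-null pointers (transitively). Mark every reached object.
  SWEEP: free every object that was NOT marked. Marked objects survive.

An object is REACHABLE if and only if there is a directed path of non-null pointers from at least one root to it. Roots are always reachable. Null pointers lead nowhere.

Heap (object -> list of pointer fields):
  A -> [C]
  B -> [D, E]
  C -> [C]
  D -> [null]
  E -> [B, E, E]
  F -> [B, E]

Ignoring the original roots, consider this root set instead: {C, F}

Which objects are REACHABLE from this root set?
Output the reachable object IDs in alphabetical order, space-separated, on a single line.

Roots: C F
Mark C: refs=C, marked=C
Mark F: refs=B E, marked=C F
Mark B: refs=D E, marked=B C F
Mark E: refs=B E E, marked=B C E F
Mark D: refs=null, marked=B C D E F
Unmarked (collected): A

Answer: B C D E F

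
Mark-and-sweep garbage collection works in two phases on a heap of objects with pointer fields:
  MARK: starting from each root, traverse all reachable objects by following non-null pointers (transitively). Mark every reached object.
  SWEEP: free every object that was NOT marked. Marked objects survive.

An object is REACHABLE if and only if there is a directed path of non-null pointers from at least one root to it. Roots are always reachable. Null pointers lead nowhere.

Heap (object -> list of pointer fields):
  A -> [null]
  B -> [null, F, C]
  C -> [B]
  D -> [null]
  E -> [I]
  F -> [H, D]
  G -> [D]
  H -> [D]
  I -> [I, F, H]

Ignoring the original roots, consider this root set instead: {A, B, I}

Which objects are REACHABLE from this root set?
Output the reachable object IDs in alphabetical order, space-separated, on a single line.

Roots: A B I
Mark A: refs=null, marked=A
Mark B: refs=null F C, marked=A B
Mark I: refs=I F H, marked=A B I
Mark F: refs=H D, marked=A B F I
Mark C: refs=B, marked=A B C F I
Mark H: refs=D, marked=A B C F H I
Mark D: refs=null, marked=A B C D F H I
Unmarked (collected): E G

Answer: A B C D F H I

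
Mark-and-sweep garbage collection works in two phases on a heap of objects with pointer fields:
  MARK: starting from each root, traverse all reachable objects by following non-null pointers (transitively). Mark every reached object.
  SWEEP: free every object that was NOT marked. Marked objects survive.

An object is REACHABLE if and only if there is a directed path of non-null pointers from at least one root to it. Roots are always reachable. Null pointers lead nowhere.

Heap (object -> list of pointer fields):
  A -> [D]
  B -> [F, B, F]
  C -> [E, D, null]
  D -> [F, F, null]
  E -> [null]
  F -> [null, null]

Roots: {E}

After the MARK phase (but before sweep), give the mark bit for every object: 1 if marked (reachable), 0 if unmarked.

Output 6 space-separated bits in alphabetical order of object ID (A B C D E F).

Answer: 0 0 0 0 1 0

Derivation:
Roots: E
Mark E: refs=null, marked=E
Unmarked (collected): A B C D F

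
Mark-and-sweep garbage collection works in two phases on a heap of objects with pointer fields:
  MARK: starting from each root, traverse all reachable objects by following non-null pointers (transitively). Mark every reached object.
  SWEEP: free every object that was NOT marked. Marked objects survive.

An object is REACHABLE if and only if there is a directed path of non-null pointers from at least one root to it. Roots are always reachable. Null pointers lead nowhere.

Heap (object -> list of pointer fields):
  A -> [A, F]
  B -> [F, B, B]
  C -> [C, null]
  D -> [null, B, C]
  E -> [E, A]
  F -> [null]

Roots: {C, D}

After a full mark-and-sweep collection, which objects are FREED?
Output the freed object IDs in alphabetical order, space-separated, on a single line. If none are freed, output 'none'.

Roots: C D
Mark C: refs=C null, marked=C
Mark D: refs=null B C, marked=C D
Mark B: refs=F B B, marked=B C D
Mark F: refs=null, marked=B C D F
Unmarked (collected): A E

Answer: A E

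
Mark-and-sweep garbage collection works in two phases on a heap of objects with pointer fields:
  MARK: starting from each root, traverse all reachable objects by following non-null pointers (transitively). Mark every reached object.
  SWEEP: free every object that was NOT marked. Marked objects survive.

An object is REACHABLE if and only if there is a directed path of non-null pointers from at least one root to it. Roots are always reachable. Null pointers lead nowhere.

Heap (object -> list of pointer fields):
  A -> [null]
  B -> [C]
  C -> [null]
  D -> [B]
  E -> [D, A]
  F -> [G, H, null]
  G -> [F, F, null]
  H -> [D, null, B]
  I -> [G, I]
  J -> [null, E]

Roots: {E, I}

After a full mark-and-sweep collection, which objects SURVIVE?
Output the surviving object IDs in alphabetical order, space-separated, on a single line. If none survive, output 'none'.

Roots: E I
Mark E: refs=D A, marked=E
Mark I: refs=G I, marked=E I
Mark D: refs=B, marked=D E I
Mark A: refs=null, marked=A D E I
Mark G: refs=F F null, marked=A D E G I
Mark B: refs=C, marked=A B D E G I
Mark F: refs=G H null, marked=A B D E F G I
Mark C: refs=null, marked=A B C D E F G I
Mark H: refs=D null B, marked=A B C D E F G H I
Unmarked (collected): J

Answer: A B C D E F G H I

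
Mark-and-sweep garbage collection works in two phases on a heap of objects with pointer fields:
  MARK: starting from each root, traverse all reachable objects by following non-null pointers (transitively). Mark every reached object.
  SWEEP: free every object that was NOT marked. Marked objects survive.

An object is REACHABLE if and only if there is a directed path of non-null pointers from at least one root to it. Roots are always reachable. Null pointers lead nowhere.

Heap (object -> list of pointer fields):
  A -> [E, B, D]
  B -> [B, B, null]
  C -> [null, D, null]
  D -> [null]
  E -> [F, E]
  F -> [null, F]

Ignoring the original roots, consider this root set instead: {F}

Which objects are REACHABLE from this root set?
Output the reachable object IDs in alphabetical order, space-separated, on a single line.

Answer: F

Derivation:
Roots: F
Mark F: refs=null F, marked=F
Unmarked (collected): A B C D E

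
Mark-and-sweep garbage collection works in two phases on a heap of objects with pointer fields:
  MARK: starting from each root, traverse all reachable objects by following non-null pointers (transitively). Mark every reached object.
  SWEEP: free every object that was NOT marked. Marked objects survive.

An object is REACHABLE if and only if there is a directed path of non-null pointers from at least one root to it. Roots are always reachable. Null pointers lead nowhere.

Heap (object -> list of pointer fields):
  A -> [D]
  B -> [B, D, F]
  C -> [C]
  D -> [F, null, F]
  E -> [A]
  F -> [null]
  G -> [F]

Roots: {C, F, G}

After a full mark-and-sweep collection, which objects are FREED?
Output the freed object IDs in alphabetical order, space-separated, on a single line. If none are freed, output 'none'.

Answer: A B D E

Derivation:
Roots: C F G
Mark C: refs=C, marked=C
Mark F: refs=null, marked=C F
Mark G: refs=F, marked=C F G
Unmarked (collected): A B D E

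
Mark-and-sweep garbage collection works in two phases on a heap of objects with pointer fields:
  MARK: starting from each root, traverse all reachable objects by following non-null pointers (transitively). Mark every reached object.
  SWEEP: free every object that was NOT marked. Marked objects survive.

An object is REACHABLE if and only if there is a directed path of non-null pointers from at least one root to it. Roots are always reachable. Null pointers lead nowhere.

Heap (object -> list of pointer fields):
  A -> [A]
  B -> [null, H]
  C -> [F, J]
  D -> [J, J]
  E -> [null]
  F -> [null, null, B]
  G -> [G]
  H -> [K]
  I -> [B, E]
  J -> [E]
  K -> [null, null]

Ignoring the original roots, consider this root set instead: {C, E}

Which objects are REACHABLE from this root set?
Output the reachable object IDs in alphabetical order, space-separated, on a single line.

Answer: B C E F H J K

Derivation:
Roots: C E
Mark C: refs=F J, marked=C
Mark E: refs=null, marked=C E
Mark F: refs=null null B, marked=C E F
Mark J: refs=E, marked=C E F J
Mark B: refs=null H, marked=B C E F J
Mark H: refs=K, marked=B C E F H J
Mark K: refs=null null, marked=B C E F H J K
Unmarked (collected): A D G I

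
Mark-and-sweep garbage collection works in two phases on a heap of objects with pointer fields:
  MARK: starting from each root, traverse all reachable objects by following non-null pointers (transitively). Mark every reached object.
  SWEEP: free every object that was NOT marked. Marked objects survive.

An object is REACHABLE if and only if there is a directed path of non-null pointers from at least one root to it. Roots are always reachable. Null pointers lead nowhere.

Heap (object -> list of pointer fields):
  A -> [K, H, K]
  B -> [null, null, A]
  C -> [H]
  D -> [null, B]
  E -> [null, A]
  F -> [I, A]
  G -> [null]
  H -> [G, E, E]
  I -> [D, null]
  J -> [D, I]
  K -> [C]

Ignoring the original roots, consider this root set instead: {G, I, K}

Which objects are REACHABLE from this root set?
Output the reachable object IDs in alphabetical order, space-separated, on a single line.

Answer: A B C D E G H I K

Derivation:
Roots: G I K
Mark G: refs=null, marked=G
Mark I: refs=D null, marked=G I
Mark K: refs=C, marked=G I K
Mark D: refs=null B, marked=D G I K
Mark C: refs=H, marked=C D G I K
Mark B: refs=null null A, marked=B C D G I K
Mark H: refs=G E E, marked=B C D G H I K
Mark A: refs=K H K, marked=A B C D G H I K
Mark E: refs=null A, marked=A B C D E G H I K
Unmarked (collected): F J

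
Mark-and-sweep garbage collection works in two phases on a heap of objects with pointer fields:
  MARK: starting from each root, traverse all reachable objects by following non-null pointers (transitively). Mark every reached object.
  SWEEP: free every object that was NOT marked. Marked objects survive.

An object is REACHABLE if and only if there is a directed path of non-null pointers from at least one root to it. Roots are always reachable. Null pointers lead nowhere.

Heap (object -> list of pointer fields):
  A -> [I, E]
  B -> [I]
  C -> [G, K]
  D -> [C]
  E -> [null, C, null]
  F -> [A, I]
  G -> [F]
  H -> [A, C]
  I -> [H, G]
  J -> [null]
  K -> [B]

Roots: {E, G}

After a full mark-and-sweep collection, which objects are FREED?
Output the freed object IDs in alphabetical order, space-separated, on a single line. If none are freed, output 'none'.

Answer: D J

Derivation:
Roots: E G
Mark E: refs=null C null, marked=E
Mark G: refs=F, marked=E G
Mark C: refs=G K, marked=C E G
Mark F: refs=A I, marked=C E F G
Mark K: refs=B, marked=C E F G K
Mark A: refs=I E, marked=A C E F G K
Mark I: refs=H G, marked=A C E F G I K
Mark B: refs=I, marked=A B C E F G I K
Mark H: refs=A C, marked=A B C E F G H I K
Unmarked (collected): D J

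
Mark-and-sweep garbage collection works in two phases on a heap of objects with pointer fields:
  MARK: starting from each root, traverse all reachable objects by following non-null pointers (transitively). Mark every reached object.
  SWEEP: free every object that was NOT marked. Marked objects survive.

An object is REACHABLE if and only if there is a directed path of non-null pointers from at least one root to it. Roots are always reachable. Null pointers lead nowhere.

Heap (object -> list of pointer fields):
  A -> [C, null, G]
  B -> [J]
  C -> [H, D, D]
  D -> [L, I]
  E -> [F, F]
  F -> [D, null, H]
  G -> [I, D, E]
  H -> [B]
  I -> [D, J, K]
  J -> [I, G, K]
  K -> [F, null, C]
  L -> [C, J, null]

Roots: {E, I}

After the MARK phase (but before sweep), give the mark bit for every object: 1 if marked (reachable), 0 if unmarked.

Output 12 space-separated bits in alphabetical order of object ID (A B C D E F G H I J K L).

Answer: 0 1 1 1 1 1 1 1 1 1 1 1

Derivation:
Roots: E I
Mark E: refs=F F, marked=E
Mark I: refs=D J K, marked=E I
Mark F: refs=D null H, marked=E F I
Mark D: refs=L I, marked=D E F I
Mark J: refs=I G K, marked=D E F I J
Mark K: refs=F null C, marked=D E F I J K
Mark H: refs=B, marked=D E F H I J K
Mark L: refs=C J null, marked=D E F H I J K L
Mark G: refs=I D E, marked=D E F G H I J K L
Mark C: refs=H D D, marked=C D E F G H I J K L
Mark B: refs=J, marked=B C D E F G H I J K L
Unmarked (collected): A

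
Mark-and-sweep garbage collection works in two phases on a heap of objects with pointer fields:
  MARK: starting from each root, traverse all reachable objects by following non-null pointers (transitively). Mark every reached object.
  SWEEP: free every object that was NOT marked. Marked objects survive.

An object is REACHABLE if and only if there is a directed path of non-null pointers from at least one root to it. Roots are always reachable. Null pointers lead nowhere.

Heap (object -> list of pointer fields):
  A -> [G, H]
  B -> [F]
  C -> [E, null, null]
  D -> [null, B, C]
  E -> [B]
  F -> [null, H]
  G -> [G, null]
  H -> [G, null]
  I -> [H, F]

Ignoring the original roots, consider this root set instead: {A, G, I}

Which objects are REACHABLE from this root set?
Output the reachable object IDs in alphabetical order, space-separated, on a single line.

Roots: A G I
Mark A: refs=G H, marked=A
Mark G: refs=G null, marked=A G
Mark I: refs=H F, marked=A G I
Mark H: refs=G null, marked=A G H I
Mark F: refs=null H, marked=A F G H I
Unmarked (collected): B C D E

Answer: A F G H I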